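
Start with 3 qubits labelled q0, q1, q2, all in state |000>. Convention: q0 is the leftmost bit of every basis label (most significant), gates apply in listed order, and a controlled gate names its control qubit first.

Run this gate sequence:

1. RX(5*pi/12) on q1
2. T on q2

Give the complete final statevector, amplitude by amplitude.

The final amplitudes are sqrt(6 - 3*sqrt(2))/4 + sqrt(sqrt(2) + 2)/4 on |000>, -I*sqrt(3*sqrt(2) + 6)/4 + I*sqrt(2 - sqrt(2))/4 on |010>, and 0 on every other basis state.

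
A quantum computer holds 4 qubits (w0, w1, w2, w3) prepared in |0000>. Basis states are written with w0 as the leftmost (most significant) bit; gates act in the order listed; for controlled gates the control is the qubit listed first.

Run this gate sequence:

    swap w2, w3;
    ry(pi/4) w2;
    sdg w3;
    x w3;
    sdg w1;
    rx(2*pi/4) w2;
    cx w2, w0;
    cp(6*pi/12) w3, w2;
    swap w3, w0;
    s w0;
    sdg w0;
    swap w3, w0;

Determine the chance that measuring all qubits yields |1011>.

A full measurement returns |1011> with probability 1/2. Key observation: the block from step 9 through step 12 cancels to the identity and can be dropped.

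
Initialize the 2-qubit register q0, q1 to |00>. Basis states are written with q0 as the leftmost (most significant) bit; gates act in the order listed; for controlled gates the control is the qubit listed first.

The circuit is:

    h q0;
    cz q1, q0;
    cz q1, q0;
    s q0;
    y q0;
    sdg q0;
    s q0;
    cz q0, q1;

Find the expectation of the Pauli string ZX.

In the final state, ZX has expectation 0.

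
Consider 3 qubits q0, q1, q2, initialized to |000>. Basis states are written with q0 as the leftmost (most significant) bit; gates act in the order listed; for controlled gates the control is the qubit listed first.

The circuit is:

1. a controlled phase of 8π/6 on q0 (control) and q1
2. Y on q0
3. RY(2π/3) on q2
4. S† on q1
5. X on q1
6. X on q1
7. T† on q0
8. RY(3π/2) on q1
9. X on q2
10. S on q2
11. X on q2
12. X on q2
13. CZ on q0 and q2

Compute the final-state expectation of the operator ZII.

The observable ZII averages to -1. Key observation: steps 11-12 multiply out to the identity, so the circuit reduces to the remaining gates.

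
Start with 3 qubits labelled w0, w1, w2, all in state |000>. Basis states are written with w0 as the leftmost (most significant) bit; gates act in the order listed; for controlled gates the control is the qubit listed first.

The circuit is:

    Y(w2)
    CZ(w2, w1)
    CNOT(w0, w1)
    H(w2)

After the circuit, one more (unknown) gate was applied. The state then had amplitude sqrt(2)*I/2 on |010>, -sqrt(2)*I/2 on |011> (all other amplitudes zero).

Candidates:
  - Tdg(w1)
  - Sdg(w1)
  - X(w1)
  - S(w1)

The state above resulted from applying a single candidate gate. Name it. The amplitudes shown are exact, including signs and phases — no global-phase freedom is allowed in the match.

The applied gate was X(w1).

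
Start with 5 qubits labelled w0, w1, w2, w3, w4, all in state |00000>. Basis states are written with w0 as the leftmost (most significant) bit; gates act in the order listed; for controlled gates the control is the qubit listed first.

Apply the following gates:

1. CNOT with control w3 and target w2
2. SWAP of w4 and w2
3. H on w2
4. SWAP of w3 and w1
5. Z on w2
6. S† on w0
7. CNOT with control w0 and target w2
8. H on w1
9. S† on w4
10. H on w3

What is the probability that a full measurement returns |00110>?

Outcome |00110> occurs with probability 1/8.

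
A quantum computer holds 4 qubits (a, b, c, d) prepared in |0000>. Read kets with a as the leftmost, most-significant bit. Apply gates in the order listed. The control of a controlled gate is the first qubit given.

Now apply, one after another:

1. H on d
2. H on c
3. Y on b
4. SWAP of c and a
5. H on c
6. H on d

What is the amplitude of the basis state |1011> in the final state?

|1011> carries amplitude 0 in the final state.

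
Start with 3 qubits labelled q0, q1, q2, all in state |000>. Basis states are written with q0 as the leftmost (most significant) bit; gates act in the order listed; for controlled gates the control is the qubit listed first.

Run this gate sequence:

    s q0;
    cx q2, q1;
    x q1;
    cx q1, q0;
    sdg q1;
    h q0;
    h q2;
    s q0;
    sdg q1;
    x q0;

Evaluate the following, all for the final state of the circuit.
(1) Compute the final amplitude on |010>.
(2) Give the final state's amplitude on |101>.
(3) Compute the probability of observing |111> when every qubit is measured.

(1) The final state's coefficient on |010> equals I/2.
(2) The final state's coefficient on |101> equals 0.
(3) Outcome |111> occurs with probability 1/4.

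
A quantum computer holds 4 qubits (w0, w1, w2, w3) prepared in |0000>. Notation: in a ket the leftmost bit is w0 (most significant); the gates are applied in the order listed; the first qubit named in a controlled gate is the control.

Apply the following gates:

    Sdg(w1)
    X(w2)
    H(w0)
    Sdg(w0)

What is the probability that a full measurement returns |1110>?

A full measurement returns |1110> with probability 0.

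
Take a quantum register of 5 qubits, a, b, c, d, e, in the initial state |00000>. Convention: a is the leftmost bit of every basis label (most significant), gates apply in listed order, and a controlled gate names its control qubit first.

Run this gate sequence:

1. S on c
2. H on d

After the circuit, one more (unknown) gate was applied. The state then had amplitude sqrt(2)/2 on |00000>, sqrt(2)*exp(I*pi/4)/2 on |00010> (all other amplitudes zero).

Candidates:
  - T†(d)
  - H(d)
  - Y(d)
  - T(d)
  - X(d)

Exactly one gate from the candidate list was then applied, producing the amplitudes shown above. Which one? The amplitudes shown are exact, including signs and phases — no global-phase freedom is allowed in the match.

It was T(d) that produced the state shown.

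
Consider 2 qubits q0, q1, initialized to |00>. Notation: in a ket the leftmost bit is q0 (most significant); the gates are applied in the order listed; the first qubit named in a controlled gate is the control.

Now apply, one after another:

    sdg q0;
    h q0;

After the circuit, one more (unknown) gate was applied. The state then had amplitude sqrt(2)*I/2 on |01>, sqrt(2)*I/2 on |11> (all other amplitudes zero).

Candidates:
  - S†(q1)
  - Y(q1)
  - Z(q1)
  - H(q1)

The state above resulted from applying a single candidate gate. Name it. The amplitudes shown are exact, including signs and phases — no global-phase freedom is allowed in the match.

The unique candidate consistent with the amplitudes is Y(q1).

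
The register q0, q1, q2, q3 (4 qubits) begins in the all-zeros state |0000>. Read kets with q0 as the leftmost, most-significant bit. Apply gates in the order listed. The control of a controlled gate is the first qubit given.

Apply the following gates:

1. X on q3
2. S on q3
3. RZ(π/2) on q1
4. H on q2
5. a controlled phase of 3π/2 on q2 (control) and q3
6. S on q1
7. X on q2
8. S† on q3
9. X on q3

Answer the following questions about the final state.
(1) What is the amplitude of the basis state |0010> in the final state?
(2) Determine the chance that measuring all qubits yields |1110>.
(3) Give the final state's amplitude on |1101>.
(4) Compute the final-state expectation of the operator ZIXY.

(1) The final state's coefficient on |0010> equals -sqrt(2)*exp(3*I*pi/4)/2.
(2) A full measurement returns |1110> with probability 0.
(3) The final state's coefficient on |1101> equals 0.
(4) The observable ZIXY averages to 0.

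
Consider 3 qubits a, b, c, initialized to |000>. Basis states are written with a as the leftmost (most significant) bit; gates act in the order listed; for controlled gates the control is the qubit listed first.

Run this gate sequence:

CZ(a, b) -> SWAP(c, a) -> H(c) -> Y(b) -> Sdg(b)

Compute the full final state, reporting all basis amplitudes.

After the circuit, the state carries amplitude sqrt(2)/2 on |010>, sqrt(2)/2 on |011>, and 0 on every other basis state.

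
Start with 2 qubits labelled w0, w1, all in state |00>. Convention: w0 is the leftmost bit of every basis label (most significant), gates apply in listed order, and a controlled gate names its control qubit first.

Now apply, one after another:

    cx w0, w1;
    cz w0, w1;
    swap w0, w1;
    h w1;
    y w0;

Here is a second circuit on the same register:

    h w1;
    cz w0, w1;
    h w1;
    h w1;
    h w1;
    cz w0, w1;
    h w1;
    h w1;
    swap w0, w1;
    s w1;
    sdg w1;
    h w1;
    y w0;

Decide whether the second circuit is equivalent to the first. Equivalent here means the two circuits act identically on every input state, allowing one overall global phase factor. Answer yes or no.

Yes — the two circuits implement the same unitary up to a global phase.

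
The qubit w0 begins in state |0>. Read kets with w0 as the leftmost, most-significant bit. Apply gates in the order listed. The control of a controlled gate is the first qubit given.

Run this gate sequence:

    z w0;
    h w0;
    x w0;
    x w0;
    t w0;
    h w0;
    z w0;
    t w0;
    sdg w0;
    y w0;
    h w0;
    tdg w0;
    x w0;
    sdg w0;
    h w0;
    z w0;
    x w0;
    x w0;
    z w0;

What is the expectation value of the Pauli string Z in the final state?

In the final state, Z has expectation -1/2 + sqrt(2)/4.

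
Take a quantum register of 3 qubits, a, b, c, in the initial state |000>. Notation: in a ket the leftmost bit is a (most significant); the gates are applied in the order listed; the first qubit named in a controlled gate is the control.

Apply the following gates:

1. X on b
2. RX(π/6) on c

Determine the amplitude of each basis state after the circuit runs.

The resulting statevector has amplitude sqrt(2)/4 + sqrt(6)/4 on |010>, I*(-sqrt(6) + sqrt(2))/4 on |011>, and 0 on every other basis state.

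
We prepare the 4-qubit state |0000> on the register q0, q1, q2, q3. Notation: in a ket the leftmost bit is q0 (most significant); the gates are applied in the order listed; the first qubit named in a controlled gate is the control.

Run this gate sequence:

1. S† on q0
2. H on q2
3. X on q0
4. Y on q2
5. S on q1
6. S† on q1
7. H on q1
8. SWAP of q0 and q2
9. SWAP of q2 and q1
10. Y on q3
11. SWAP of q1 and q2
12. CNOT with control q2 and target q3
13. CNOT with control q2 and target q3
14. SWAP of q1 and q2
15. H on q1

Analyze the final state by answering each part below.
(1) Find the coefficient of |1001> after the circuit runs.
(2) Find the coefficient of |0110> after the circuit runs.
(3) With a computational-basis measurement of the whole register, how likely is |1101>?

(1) |1001> carries amplitude -sqrt(2)/4 in the final state. Key observation: the block from step 11 through step 14 cancels to the identity and can be dropped.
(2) |0110> carries amplitude 0 in the final state.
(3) Outcome |1101> occurs with probability 1/8.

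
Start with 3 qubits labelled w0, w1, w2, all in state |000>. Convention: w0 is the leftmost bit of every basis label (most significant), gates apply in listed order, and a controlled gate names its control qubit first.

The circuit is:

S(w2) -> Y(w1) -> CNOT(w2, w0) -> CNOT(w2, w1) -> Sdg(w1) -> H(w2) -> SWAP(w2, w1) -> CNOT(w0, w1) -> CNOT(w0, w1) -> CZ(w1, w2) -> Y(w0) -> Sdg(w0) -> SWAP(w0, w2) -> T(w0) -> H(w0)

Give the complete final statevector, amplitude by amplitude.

The resulting statevector has amplitude 0 on |000>, exp(I*pi/4)/2 on |001>, 0 on |010>, -exp(I*pi/4)/2 on |011>, 0 on |100>, -exp(I*pi/4)/2 on |101>, 0 on |110>, exp(I*pi/4)/2 on |111>. Key observation: the block from step 8 through step 9 cancels to the identity and can be dropped.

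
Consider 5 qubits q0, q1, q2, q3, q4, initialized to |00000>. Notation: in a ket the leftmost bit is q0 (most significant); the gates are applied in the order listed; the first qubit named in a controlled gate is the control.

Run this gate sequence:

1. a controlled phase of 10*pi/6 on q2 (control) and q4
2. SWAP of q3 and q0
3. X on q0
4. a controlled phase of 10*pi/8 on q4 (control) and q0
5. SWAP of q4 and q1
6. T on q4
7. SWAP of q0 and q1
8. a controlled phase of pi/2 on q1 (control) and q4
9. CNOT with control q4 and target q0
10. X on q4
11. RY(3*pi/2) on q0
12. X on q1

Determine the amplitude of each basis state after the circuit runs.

The resulting statevector has amplitude -sqrt(2)/2 on |00001>, sqrt(2)/2 on |10001>, and 0 on every other basis state.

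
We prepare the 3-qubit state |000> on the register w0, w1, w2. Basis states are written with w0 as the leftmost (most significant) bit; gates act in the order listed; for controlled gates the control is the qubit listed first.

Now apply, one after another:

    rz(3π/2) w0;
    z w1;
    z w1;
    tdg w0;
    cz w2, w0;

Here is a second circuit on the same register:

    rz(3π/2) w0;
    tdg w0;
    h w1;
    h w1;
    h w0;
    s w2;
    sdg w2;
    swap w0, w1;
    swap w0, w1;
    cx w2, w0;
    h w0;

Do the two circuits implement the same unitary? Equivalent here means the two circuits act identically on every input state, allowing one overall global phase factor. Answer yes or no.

Yes: on every input state the two circuits agree up to one overall phase factor.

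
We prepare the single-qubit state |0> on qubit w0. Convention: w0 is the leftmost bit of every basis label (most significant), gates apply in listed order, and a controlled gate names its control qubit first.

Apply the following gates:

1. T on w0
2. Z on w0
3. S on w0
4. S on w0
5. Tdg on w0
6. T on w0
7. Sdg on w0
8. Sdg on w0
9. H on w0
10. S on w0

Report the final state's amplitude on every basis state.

The final amplitudes are sqrt(2)/2 on |0>, sqrt(2)*I/2 on |1>. Key observation: steps 3-8 multiply out to the identity, so the circuit reduces to the remaining gates.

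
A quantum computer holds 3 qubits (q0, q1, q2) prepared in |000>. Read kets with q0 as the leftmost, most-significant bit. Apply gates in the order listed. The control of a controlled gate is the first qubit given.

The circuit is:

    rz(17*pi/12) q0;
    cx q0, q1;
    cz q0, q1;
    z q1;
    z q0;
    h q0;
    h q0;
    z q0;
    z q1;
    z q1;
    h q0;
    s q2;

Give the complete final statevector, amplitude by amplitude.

The resulting statevector has amplitude -sqrt(2)*exp(7*I*pi/24)/2 on |000>, -sqrt(2)*exp(7*I*pi/24)/2 on |100>, and 0 on every other basis state. Key observation: steps 4-9 multiply out to the identity, so the circuit reduces to the remaining gates.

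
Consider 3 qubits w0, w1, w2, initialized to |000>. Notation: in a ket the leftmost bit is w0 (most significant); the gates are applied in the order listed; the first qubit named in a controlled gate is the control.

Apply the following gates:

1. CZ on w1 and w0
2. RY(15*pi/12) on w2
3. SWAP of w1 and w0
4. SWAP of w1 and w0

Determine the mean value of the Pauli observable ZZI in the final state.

The observable ZZI averages to 1. Key observation: steps 3-4 multiply out to the identity, so the circuit reduces to the remaining gates.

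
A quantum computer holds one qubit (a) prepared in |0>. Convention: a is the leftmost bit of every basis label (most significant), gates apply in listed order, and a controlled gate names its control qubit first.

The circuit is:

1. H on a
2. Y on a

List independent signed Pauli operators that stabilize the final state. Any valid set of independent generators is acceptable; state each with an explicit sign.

One valid set of independent stabilizer generators is -X (any independent generating set of the same group is equally correct).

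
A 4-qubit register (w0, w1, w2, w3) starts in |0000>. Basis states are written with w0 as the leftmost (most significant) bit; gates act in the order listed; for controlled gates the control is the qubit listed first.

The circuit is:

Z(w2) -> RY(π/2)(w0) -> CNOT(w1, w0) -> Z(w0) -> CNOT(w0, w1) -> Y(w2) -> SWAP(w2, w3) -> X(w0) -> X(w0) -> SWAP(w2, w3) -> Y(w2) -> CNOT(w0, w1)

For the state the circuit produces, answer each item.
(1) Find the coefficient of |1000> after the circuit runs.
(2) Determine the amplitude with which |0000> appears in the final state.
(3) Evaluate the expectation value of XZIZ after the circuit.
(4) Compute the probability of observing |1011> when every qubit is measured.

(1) The amplitude on |1000> is -sqrt(2)/2. Key observation: steps 5-12 multiply out to the identity, so the circuit reduces to the remaining gates.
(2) The amplitude on |0000> is sqrt(2)/2.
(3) The expectation value of XZIZ is -1.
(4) Outcome |1011> occurs with probability 0.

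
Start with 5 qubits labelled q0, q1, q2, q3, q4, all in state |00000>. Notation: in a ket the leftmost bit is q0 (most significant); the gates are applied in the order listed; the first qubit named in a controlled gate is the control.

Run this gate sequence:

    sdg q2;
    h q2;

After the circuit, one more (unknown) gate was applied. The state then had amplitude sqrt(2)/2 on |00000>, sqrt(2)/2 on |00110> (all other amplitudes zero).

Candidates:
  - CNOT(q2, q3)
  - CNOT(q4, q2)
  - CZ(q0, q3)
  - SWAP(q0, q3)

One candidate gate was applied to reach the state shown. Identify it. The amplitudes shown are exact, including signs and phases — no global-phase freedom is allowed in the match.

It was CNOT(q2, q3) that produced the state shown.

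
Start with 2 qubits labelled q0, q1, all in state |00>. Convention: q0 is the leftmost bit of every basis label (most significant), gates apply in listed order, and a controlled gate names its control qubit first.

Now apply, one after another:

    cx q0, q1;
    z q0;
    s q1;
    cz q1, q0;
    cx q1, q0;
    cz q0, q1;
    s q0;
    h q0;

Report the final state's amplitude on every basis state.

The final amplitudes are sqrt(2)/2 on |00>, 0 on |01>, sqrt(2)/2 on |10>, 0 on |11>.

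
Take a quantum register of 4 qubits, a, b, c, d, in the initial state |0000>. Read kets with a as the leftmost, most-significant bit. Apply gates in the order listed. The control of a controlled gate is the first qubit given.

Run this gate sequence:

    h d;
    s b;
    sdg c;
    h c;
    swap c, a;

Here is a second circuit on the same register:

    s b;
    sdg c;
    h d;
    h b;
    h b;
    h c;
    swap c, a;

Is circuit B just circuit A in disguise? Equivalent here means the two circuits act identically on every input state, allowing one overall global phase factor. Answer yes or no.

Yes — the two circuits implement the same unitary up to a global phase.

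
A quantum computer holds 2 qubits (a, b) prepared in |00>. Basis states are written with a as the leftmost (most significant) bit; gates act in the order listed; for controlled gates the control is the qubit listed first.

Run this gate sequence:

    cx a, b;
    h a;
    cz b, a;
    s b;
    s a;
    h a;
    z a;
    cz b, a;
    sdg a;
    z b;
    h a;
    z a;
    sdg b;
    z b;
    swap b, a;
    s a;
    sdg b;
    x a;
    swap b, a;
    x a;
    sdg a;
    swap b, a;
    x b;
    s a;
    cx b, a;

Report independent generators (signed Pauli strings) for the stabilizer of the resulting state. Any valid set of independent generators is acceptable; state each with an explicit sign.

The final state is stabilized by the group generated by -ZI, +IZ; other independent generating sets are equally valid.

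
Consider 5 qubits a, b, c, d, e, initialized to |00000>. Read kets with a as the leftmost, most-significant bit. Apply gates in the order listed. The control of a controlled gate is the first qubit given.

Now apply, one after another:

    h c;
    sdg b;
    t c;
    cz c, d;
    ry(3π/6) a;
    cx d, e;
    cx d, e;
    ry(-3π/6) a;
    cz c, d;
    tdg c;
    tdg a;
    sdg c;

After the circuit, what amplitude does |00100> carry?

|00100> carries amplitude -sqrt(2)*I/2 in the final state. Key observation: steps 3-10 multiply out to the identity, so the circuit reduces to the remaining gates.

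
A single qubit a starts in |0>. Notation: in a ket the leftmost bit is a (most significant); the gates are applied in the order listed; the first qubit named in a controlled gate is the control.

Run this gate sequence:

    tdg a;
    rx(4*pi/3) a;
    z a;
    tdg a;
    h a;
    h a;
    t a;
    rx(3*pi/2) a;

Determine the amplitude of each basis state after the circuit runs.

The resulting statevector has amplitude sqrt(2)/4 + sqrt(6)/4 on |0>, I*(-sqrt(6) + sqrt(2))/4 on |1>. Key observation: steps 4-7 multiply out to the identity, so the circuit reduces to the remaining gates.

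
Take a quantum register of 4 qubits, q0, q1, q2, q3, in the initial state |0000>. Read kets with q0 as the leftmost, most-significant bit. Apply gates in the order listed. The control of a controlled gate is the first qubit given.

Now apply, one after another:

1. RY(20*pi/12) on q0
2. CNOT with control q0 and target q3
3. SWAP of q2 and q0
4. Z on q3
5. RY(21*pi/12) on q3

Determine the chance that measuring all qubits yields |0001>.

The probability of measuring |0001> is 3/8 - 3*sqrt(2)/16.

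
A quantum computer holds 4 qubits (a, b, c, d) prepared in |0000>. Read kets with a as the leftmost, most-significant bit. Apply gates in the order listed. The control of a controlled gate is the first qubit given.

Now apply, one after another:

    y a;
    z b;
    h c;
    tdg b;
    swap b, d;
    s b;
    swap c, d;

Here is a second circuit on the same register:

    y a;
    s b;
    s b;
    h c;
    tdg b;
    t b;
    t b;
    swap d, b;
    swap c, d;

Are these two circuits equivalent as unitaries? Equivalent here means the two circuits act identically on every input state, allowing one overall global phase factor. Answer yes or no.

No, they are not equivalent — no single phase factor reconciles the two unitaries.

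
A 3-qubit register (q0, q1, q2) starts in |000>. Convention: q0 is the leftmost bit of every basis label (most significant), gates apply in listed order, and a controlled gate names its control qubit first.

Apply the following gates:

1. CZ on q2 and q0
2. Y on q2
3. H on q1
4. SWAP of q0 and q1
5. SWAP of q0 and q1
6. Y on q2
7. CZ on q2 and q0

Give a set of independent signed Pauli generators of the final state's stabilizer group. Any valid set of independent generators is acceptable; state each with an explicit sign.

One valid set of independent stabilizer generators is +IXI, +ZII, +IIZ (any independent generating set of the same group is equally correct).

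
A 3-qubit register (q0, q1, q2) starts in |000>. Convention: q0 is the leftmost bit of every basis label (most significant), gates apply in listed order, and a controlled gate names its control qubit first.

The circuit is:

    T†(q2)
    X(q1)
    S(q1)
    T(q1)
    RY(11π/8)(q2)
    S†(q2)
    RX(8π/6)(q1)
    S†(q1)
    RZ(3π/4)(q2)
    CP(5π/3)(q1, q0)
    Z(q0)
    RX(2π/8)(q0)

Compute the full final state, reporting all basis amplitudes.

After the circuit, the state carries amplitude -sqrt(3)*sqrt(sqrt(2)/4 + 1/2)*exp(-I*pi/8)*cos(5*pi/16)/2 on |000>, -sqrt(3)*I*sqrt(sqrt(2)/4 + 1/2)*exp(5*I*pi/8)*sin(5*pi/16)/2 on |001>, -sqrt(sqrt(2) + 2)*exp(7*I*pi/8)*cos(5*pi/16)/4 on |010>, -sqrt(sqrt(2) + 2)*exp(I*pi/8)*sin(5*pi/16)/4 on |011>, sqrt(3)*I*sqrt(1/2 - sqrt(2)/4)*exp(-I*pi/8)*cos(5*pi/16)/2 on |100>, -sqrt(3)*sqrt(1/2 - sqrt(2)/4)*exp(5*I*pi/8)*sin(5*pi/16)/2 on |101>, -sqrt(2 - sqrt(2))*exp(3*I*pi/8)*cos(5*pi/16)/4 on |110>, sqrt(2 - sqrt(2))*exp(5*I*pi/8)*sin(5*pi/16)/4 on |111>.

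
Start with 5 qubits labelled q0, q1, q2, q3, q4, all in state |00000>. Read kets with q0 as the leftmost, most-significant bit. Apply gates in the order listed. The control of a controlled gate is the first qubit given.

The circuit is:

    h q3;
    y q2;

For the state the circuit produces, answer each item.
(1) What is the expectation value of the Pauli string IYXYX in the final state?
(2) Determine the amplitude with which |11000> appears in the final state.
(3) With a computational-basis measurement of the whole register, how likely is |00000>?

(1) The expectation value of IYXYX is 0.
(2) The amplitude on |11000> is 0.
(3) A full measurement returns |00000> with probability 0.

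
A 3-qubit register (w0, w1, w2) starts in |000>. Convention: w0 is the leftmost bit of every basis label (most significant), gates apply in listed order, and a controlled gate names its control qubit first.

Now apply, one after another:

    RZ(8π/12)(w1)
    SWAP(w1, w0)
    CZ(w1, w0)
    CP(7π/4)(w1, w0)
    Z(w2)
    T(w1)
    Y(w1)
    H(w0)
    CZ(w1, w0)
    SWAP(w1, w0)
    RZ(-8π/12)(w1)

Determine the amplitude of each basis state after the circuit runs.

The resulting statevector has amplitude sqrt(2)*I/2 on |100>, sqrt(2)*exp(5*I*pi/6)/2 on |110>, and 0 on every other basis state.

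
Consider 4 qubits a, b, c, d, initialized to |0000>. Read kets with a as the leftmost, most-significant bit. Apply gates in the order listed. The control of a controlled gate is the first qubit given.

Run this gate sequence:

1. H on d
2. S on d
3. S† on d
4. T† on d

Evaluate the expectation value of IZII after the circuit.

The observable IZII averages to 1. Key observation: the block from step 2 through step 3 cancels to the identity and can be dropped.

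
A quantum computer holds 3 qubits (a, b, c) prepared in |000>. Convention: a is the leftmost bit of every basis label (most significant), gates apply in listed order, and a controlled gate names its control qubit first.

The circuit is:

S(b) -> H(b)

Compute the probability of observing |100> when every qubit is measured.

A full measurement returns |100> with probability 0.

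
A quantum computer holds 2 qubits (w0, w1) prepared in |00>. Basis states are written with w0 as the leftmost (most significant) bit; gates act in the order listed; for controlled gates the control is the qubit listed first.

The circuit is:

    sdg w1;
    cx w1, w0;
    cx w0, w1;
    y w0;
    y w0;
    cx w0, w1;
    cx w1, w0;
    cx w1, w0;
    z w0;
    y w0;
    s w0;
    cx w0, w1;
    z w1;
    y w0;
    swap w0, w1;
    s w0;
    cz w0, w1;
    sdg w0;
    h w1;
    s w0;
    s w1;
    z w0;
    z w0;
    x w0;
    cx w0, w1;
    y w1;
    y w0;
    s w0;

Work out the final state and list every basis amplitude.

The final amplitudes are 0 on |00>, 0 on |01>, -sqrt(2)/2 on |10>, -sqrt(2)*I/2 on |11>. Key observation: steps 2-7 multiply out to the identity, so the circuit reduces to the remaining gates.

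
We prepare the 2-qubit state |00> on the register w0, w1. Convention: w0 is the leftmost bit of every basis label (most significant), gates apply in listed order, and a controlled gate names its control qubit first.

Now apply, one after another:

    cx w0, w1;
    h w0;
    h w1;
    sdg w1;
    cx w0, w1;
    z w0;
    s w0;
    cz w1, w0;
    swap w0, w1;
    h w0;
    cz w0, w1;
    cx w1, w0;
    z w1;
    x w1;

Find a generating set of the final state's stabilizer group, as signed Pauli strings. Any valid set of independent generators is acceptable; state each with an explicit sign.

The final state is stabilized by the group generated by +YI, +IY; other independent generating sets are equally valid.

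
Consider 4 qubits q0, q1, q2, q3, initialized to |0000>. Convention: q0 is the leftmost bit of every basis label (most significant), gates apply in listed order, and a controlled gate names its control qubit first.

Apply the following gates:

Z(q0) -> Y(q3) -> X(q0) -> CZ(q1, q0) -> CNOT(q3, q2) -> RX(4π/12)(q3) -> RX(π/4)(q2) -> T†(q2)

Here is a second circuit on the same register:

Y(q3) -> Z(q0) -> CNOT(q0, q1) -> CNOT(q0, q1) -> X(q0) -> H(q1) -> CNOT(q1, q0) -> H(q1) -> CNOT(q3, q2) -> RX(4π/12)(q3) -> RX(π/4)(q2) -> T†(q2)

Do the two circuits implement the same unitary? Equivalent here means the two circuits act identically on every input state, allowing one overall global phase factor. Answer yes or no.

No, they are not equivalent — no single phase factor reconciles the two unitaries.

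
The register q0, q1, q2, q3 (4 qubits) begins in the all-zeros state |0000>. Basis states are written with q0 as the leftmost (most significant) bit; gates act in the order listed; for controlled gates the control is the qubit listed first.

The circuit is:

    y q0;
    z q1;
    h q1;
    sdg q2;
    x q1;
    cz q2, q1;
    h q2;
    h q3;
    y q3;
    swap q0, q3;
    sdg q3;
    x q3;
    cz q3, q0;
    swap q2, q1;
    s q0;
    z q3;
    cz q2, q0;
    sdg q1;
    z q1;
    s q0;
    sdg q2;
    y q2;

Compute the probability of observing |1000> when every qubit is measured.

Outcome |1000> occurs with probability 1/8.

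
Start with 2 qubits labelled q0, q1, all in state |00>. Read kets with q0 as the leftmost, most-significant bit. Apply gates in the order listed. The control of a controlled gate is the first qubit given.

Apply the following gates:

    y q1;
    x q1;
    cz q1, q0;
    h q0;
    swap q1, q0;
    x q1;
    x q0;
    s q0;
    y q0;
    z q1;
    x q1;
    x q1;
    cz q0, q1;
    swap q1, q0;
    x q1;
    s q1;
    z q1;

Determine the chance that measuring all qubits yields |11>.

The probability of measuring |11> is 1/2.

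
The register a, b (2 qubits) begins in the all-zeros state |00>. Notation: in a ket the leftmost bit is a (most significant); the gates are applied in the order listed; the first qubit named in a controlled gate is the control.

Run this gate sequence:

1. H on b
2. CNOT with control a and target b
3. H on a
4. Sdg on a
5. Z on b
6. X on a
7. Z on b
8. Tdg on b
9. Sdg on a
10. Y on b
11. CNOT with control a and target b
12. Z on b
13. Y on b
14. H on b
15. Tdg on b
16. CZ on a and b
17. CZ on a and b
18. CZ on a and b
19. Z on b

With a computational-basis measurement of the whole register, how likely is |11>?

A full measurement returns |11> with probability sqrt(2)/8 + 1/4. Key observation: gates 16-17 undo each other exactly, leaving only the rest of the circuit to track.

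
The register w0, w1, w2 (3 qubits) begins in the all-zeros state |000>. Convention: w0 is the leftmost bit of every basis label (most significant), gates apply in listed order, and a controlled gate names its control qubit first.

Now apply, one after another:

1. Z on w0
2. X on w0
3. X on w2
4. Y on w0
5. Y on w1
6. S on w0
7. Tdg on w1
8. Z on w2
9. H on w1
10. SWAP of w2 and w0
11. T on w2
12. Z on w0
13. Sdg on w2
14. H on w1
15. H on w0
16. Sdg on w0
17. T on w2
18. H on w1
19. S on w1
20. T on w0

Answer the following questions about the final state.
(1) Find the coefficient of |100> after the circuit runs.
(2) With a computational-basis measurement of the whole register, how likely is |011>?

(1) The final state's coefficient on |100> equals I/2.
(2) Outcome |011> occurs with probability 0.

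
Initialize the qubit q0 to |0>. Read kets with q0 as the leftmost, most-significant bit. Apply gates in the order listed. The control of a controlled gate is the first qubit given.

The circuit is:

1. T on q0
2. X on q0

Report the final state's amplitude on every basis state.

After the circuit, the state carries amplitude 0 on |0>, 1 on |1>.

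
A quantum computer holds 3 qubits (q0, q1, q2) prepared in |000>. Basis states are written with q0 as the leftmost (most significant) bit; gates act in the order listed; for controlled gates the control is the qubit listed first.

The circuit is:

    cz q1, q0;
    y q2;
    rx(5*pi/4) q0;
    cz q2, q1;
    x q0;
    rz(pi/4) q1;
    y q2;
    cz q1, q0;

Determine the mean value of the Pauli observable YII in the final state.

In the final state, YII has expectation -sqrt(2)/2.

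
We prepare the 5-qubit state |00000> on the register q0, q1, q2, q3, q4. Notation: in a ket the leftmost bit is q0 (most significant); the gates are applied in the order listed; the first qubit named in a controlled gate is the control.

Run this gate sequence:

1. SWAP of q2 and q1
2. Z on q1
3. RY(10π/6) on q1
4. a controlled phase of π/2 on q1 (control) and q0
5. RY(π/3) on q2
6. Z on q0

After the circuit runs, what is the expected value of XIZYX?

The expectation value of XIZYX is 0.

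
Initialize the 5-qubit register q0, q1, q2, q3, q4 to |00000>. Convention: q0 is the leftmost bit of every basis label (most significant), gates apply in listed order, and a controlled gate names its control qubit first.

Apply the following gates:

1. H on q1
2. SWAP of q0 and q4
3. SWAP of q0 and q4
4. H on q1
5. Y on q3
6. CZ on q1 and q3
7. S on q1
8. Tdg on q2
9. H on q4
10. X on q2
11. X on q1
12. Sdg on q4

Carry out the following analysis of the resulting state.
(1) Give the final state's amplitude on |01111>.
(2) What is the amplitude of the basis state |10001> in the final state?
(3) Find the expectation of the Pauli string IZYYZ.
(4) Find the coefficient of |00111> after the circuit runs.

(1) |01111> carries amplitude sqrt(2)/2 in the final state. Key observation: the block from step 1 through step 4 cancels to the identity and can be dropped.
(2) The amplitude on |10001> is 0.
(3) The observable IZYYZ averages to 0.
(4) The amplitude on |00111> is 0.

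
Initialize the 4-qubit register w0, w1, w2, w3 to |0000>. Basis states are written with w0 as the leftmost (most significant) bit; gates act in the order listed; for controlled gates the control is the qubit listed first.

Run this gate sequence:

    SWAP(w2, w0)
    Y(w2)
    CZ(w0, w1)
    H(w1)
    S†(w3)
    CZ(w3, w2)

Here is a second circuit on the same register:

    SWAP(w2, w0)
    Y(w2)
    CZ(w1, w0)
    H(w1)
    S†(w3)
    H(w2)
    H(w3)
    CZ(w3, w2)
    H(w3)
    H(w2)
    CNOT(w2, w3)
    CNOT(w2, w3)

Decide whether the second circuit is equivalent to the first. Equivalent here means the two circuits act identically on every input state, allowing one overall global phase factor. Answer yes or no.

No, they are not equivalent — no single phase factor reconciles the two unitaries.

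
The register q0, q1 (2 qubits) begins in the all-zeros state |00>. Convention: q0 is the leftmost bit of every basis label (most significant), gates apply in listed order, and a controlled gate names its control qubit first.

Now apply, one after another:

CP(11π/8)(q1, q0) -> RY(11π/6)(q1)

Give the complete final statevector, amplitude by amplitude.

The final amplitudes are -sqrt(6)/4 - sqrt(2)/4 on |00>, -sqrt(2)/4 + sqrt(6)/4 on |01>, 0 on |10>, 0 on |11>.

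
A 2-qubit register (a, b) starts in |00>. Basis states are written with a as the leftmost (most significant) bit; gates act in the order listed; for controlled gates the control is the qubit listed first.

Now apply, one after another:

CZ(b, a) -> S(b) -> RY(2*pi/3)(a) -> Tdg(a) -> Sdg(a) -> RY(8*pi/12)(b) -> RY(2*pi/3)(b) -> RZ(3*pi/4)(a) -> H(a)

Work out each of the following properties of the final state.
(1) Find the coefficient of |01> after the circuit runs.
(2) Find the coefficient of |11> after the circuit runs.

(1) |01> carries amplitude (-3*sqrt(2) - sqrt(6))*exp(5*I*pi/8)/8 in the final state.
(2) |11> carries amplitude (-sqrt(6) + 3*sqrt(2))*exp(5*I*pi/8)/8 in the final state.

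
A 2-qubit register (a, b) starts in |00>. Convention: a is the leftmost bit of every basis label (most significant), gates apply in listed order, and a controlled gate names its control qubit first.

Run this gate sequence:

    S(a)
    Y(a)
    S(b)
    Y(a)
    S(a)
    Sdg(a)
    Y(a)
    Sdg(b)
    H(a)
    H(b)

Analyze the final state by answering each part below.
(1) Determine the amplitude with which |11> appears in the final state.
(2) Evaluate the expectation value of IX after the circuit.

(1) |11> carries amplitude -I/2 in the final state. Key observation: steps 3-8 multiply out to the identity, so the circuit reduces to the remaining gates.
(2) The observable IX averages to 1.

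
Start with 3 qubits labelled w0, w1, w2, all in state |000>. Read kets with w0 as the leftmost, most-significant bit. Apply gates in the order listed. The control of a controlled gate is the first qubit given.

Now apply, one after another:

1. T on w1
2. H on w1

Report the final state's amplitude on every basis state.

After the circuit, the state carries amplitude sqrt(2)/2 on |000>, sqrt(2)/2 on |010>, and 0 on every other basis state.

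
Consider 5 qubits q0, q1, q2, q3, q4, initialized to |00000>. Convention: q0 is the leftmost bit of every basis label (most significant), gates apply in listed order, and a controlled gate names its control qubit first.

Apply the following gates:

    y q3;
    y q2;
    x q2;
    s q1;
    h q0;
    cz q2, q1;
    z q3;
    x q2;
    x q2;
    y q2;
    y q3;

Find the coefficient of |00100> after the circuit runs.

|00100> carries amplitude sqrt(2)/2 in the final state.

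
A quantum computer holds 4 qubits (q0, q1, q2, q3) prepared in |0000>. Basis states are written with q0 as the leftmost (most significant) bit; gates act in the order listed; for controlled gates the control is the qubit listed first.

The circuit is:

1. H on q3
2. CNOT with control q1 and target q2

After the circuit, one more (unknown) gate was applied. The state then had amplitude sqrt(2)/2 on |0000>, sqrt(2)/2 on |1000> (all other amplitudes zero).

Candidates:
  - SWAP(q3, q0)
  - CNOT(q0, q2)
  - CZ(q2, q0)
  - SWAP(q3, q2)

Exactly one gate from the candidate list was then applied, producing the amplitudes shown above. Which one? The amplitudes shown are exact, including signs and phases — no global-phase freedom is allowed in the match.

It was SWAP(q3, q0) that produced the state shown.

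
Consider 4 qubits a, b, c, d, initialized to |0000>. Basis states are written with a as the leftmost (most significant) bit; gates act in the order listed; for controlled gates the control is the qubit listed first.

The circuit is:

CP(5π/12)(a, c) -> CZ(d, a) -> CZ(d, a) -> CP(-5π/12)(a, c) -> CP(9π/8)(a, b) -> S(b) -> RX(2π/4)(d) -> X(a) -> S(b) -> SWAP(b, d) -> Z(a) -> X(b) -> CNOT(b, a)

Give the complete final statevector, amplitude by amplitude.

The final amplitudes are -sqrt(2)/2 on |0100>, sqrt(2)*I/2 on |1000>, and 0 on every other basis state.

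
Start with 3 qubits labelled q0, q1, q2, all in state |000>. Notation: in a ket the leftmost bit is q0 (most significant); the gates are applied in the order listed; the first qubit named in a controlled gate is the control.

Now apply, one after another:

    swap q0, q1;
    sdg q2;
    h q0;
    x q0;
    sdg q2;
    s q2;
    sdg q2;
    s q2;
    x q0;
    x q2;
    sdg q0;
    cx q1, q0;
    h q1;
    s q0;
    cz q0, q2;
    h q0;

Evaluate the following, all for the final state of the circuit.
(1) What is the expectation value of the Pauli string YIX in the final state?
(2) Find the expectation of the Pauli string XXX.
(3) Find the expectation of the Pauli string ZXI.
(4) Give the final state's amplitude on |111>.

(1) The expectation value of YIX is 0. Key observation: steps 6-7 multiply out to the identity, so the circuit reduces to the remaining gates.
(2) In the final state, XXX has expectation 0.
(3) The expectation value of ZXI is -1.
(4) |111> carries amplitude sqrt(2)/2 in the final state.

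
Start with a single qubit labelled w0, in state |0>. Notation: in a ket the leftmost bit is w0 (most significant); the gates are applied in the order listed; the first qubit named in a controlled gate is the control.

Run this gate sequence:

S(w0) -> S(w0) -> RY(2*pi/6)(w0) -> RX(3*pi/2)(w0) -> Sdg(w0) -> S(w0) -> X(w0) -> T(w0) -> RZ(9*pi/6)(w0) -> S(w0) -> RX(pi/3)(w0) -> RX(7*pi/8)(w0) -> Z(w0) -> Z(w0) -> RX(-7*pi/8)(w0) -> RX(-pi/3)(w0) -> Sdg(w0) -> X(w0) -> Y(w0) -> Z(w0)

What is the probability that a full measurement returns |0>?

Outcome |0> occurs with probability 1/2. Key observation: gates 10-17 undo each other exactly, leaving only the rest of the circuit to track.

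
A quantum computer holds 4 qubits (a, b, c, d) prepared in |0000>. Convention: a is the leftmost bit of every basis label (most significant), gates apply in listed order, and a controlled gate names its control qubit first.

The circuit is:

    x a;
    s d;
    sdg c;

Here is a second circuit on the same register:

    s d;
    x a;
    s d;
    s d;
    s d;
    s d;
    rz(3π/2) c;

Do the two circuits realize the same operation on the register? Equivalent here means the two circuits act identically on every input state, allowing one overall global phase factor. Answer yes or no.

Yes, they are equivalent — the unitaries differ by at most a global phase.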